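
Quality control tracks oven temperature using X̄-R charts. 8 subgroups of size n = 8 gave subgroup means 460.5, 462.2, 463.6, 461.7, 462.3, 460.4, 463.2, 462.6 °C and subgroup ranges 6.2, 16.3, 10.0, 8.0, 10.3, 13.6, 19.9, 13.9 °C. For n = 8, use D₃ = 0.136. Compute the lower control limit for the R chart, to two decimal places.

1.67

R̄ = (6.2 + 16.3 + 10.0 + 8.0 + 10.3 + 13.6 + 19.9 + 13.9) / 8 = 98.2000 / 8 = 12.2750
LCL_R = D₃·R̄ = 0.136 × 12.2750 = 1.6694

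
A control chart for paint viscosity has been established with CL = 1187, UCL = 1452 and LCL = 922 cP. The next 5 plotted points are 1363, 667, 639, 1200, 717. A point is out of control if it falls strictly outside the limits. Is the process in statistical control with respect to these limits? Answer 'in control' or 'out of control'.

out of control

Compare each point to [922, 1452]: sample 2 = 667 < LCL; sample 3 = 639 < LCL; sample 5 = 717 < LCL.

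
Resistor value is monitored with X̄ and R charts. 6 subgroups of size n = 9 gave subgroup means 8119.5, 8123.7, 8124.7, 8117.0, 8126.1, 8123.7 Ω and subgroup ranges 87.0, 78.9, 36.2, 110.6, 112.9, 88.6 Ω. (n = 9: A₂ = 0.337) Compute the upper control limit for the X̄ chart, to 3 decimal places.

X̄̄ = (8119.5 + 8123.7 + 8124.7 + 8117.0 + 8126.1 + 8123.7) / 6 = 48734.7000 / 6 = 8122.4500
R̄ = (87.0 + 78.9 + 36.2 + 110.6 + 112.9 + 88.6) / 6 = 514.2000 / 6 = 85.7000
UCL = X̄̄ + A₂·R̄ = 8122.4500 + 0.337 × 85.7000 = 8151.3309

8151.331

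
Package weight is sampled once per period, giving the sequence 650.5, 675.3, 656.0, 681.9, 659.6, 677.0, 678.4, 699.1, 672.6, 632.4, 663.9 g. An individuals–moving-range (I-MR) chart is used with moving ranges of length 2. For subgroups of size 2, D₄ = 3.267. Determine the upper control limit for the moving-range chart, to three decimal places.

75.141

Moving ranges: 24.8, 19.3, 25.9, 22.3, 17.4, 1.4, 20.7, 26.5, 40.2, 31.5; M̄R̄ = 230.0000 / 10 = 23.0000
UCL_MR = D₄·M̄R̄ = 3.267 × 23.0000 = 75.1410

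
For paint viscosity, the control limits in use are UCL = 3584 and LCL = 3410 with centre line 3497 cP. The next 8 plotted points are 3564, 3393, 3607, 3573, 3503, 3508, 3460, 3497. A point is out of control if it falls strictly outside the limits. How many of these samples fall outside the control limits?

Compare each point to [3410, 3584]: sample 2 = 3393 < LCL; sample 3 = 3607 > UCL.

2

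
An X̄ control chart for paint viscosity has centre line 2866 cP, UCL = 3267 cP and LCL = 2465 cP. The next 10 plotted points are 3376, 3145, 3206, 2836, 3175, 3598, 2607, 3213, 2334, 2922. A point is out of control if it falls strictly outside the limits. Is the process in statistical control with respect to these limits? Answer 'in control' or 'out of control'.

out of control

Compare each point to [2465, 3267]: sample 1 = 3376 > UCL; sample 6 = 3598 > UCL; sample 9 = 2334 < LCL.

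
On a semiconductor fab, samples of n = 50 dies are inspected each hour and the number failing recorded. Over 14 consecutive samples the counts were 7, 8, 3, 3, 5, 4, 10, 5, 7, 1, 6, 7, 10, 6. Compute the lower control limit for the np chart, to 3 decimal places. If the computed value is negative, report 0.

0.000

p̄ = Σdᵢ / (k·n) = 82 / (14 × 50) = 0.11714
LCL = np̄ − 3·√(np̄(1−p̄)) = 5.8571 − 3 × 2.2740 = -0.9648 → 0 (negative, so LCL = 0)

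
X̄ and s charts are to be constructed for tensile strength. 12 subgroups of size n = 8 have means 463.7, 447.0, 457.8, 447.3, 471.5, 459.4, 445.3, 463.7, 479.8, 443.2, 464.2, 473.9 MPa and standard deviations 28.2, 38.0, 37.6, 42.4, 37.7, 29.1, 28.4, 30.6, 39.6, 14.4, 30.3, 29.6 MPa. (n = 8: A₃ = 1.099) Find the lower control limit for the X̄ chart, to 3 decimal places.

424.391

X̄̄ = (463.7 + 447.0 + 457.8 + 447.3 + 471.5 + 459.4 + 445.3 + 463.7 + 479.8 + 443.2 + 464.2 + 473.9) / 12 = 459.7333
s̄ = (28.2 + 38.0 + 37.6 + 42.4 + 37.7 + 29.1 + 28.4 + 30.6 + 39.6 + 14.4 + 30.3 + 29.6) / 12 = 32.1583
LCL = X̄̄ − A₃·s̄ = 459.7333 − 1.099 × 32.1583 = 424.3913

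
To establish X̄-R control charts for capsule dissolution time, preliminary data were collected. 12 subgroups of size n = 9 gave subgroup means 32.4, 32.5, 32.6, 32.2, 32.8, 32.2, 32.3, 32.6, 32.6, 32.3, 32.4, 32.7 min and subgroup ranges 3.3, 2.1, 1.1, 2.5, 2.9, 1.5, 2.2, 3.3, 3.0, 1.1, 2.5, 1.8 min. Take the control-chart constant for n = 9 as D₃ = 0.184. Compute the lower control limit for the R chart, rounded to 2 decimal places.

R̄ = (3.3 + 2.1 + 1.1 + 2.5 + 2.9 + 1.5 + 2.2 + 3.3 + 3.0 + 1.1 + 2.5 + 1.8) / 12 = 27.3000 / 12 = 2.2750
LCL_R = D₃·R̄ = 0.184 × 2.2750 = 0.4186

0.42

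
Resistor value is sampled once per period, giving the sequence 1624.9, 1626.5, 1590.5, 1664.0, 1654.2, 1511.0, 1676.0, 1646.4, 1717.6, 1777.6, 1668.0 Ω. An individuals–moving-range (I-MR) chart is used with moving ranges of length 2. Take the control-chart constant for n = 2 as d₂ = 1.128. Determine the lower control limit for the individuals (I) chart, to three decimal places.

X̄ = (1624.9 + 1626.5 + 1590.5 + 1664.0 + 1654.2 + 1511.0 + 1676.0 + 1646.4 + 1717.6 + 1777.6 + 1668.0) / 11 = 1650.6091
Moving ranges: 1.6, 36.0, 73.5, 9.8, 143.2, 165.0, 29.6, 71.2, 60.0, 109.6; M̄R̄ = 699.5000 / 10 = 69.9500
LCL = X̄ − 3·M̄R̄/d₂ = 1650.6091 − 3 × 69.9500 / 1.128 = 1464.5719

1464.572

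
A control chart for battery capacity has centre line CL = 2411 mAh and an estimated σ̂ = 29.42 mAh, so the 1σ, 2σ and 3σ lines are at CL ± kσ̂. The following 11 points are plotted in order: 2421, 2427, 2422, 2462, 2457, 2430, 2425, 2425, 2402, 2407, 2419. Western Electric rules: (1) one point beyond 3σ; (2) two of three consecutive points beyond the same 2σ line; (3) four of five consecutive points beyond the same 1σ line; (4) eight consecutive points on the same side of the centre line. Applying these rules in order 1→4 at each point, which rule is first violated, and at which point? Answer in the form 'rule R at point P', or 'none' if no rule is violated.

rule 4 at point 8

Zone of each point (C = within 1σ̂, B = 1σ̂–2σ̂, A = 2σ̂–3σ̂, * = beyond 3σ̂; sign = side of CL): 1:+C, 2:+C, 3:+C, 4:+B, 5:+B, 6:+C, 7:+C, 8:+C, 9:-C, 10:-C, 11:+C
Rule 4 (eight consecutive points on the same side of the centre line) is satisfied at point 8.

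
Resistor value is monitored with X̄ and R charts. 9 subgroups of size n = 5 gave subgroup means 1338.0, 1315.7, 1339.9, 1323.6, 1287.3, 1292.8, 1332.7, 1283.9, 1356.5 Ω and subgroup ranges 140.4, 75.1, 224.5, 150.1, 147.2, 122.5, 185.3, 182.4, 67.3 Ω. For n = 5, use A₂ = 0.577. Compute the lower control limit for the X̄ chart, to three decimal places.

X̄̄ = (1338.0 + 1315.7 + 1339.9 + 1323.6 + 1287.3 + 1292.8 + 1332.7 + 1283.9 + 1356.5) / 9 = 11870.4000 / 9 = 1318.9333
R̄ = (140.4 + 75.1 + 224.5 + 150.1 + 147.2 + 122.5 + 185.3 + 182.4 + 67.3) / 9 = 1294.8000 / 9 = 143.8667
LCL = X̄̄ − A₂·R̄ = 1318.9333 − 0.577 × 143.8667 = 1235.9223

1235.922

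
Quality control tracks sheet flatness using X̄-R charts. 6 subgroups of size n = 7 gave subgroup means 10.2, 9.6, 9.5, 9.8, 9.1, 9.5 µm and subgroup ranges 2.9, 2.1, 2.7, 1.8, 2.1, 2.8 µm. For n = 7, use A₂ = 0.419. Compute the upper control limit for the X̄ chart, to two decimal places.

10.62

X̄̄ = (10.2 + 9.6 + 9.5 + 9.8 + 9.1 + 9.5) / 6 = 57.7000 / 6 = 9.6167
R̄ = (2.9 + 2.1 + 2.7 + 1.8 + 2.1 + 2.8) / 6 = 14.4000 / 6 = 2.4000
UCL = X̄̄ + A₂·R̄ = 9.6167 + 0.419 × 2.4000 = 10.6223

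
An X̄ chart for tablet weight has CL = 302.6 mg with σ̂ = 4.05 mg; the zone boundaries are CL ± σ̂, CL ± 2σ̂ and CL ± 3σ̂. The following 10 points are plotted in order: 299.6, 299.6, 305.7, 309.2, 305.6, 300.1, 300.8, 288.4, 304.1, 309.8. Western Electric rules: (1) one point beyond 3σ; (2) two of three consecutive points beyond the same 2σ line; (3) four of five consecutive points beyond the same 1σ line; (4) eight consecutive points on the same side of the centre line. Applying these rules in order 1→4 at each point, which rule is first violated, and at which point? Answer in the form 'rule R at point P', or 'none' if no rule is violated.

Zone of each point (C = within 1σ̂, B = 1σ̂–2σ̂, A = 2σ̂–3σ̂, * = beyond 3σ̂; sign = side of CL): 1:-C, 2:-C, 3:+C, 4:+B, 5:+C, 6:-C, 7:-C, 8:-*, 9:+C, 10:+B
Rule 1 (one point beyond the 3σ limits) is satisfied at point 8.

rule 1 at point 8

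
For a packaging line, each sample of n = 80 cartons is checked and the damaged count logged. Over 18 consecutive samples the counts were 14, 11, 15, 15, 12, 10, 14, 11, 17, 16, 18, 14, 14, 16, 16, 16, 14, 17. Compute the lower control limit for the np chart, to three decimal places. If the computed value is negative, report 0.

p̄ = Σdᵢ / (k·n) = 260 / (18 × 80) = 0.18056
LCL = np̄ − 3·√(np̄(1−p̄)) = 14.4444 − 3 × 3.4404 = 4.1232

4.123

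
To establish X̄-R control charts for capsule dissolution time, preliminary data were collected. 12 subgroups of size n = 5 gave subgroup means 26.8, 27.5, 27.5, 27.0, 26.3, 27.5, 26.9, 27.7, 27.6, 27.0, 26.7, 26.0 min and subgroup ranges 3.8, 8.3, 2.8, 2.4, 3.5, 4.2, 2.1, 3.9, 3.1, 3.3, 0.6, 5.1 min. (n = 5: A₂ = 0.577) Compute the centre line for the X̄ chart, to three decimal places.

27.042

X̄̄ = (26.8 + 27.5 + 27.5 + 27.0 + 26.3 + 27.5 + 26.9 + 27.7 + 27.6 + 27.0 + 26.7 + 26.0) / 12 = 324.5000 / 12 = 27.0417
CL = X̄̄ = 27.0417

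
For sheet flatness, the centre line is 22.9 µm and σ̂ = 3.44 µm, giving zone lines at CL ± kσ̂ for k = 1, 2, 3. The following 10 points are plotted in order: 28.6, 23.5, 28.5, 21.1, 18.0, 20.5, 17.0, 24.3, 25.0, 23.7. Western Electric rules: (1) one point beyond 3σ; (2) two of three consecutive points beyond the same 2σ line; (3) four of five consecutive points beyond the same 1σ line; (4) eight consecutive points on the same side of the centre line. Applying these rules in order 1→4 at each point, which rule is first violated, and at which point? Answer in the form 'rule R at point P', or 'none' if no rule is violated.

none

Zone of each point (C = within 1σ̂, B = 1σ̂–2σ̂, A = 2σ̂–3σ̂, * = beyond 3σ̂; sign = side of CL): 1:+B, 2:+C, 3:+B, 4:-C, 5:-B, 6:-C, 7:-B, 8:+C, 9:+C, 10:+C
No rule fires across all 10 points.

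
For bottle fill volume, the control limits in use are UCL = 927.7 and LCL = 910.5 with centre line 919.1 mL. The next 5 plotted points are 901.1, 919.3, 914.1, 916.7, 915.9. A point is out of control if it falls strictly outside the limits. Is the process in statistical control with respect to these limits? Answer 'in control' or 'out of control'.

Compare each point to [910.5, 927.7]: sample 1 = 901.1 < LCL.

out of control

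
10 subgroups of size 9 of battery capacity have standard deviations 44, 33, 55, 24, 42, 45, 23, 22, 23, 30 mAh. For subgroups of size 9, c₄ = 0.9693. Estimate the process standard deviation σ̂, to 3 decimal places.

s̄ = (44 + 33 + 55 + 24 + 42 + 45 + 23 + 22 + 23 + 30) / 10 = 34.1000
σ̂ = s̄ / c₄ = 34.1000 / 0.9693 = 35.1800

35.180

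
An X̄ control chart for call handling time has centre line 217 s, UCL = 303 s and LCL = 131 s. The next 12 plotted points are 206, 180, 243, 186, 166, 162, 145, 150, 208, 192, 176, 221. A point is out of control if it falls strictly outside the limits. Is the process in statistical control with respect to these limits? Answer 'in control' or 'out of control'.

in control

All 12 points lie within [131, 303].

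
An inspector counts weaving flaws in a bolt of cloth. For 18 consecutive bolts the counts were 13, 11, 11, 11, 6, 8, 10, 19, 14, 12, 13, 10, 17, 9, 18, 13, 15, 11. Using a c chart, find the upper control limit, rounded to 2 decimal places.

22.79

c̄ = (13 + 11 + 11 + 11 + 6 + 8 + 10 + 19 + 14 + 12 + 13 + 10 + 17 + 9 + 18 + 13 + 15 + 11) / 18 = 221 / 18 = 12.2778
UCL = c̄ + 3√c̄ = 12.2778 + 3 × √12.2778 = 12.2778 + 3 × 3.5040 = 22.7897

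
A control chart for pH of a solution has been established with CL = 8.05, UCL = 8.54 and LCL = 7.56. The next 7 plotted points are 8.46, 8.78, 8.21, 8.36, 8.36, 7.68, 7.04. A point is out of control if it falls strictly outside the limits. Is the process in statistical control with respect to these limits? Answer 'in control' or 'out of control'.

Compare each point to [7.56, 8.54]: sample 2 = 8.78 > UCL; sample 7 = 7.04 < LCL.

out of control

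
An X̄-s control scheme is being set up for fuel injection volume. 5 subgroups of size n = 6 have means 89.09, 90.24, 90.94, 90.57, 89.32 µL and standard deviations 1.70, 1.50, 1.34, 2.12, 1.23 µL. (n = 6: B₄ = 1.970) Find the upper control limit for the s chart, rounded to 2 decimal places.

3.11

s̄ = (1.70 + 1.50 + 1.34 + 2.12 + 1.23) / 5 = 1.5780
UCL_s = B₄·s̄ = 1.970 × 1.5780 = 3.1087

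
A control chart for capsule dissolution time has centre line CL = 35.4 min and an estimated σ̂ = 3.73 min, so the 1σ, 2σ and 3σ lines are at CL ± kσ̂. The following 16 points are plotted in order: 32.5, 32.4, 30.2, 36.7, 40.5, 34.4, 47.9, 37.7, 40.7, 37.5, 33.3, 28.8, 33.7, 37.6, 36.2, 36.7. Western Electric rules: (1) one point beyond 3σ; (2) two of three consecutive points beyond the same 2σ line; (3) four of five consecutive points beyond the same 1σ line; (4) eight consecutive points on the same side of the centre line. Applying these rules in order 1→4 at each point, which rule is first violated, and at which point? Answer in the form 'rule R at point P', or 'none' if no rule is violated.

Zone of each point (C = within 1σ̂, B = 1σ̂–2σ̂, A = 2σ̂–3σ̂, * = beyond 3σ̂; sign = side of CL): 1:-C, 2:-C, 3:-B, 4:+C, 5:+B, 6:-C, 7:+*, 8:+C, 9:+B, 10:+C, 11:-C, 12:-B, 13:-C, 14:+C, 15:+C, 16:+C
Rule 1 (one point beyond the 3σ limits) is satisfied at point 7.

rule 1 at point 7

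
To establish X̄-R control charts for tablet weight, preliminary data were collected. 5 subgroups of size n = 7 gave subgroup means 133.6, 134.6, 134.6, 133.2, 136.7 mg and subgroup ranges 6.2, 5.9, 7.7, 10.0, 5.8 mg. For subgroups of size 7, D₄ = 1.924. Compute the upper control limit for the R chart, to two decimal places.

13.70

R̄ = (6.2 + 5.9 + 7.7 + 10.0 + 5.8) / 5 = 35.6000 / 5 = 7.1200
UCL_R = D₄·R̄ = 1.924 × 7.1200 = 13.6989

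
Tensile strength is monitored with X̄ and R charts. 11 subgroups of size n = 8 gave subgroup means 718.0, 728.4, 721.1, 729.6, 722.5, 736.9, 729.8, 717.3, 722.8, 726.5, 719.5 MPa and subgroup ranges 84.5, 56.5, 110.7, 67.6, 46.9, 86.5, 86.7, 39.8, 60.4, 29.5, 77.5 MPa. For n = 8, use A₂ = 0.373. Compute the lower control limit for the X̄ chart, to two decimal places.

699.45

X̄̄ = (718.0 + 728.4 + 721.1 + 729.6 + 722.5 + 736.9 + 729.8 + 717.3 + 722.8 + 726.5 + 719.5) / 11 = 7972.4000 / 11 = 724.7636
R̄ = (84.5 + 56.5 + 110.7 + 67.6 + 46.9 + 86.5 + 86.7 + 39.8 + 60.4 + 29.5 + 77.5) / 11 = 746.6000 / 11 = 67.8727
LCL = X̄̄ − A₂·R̄ = 724.7636 − 0.373 × 67.8727 = 699.4471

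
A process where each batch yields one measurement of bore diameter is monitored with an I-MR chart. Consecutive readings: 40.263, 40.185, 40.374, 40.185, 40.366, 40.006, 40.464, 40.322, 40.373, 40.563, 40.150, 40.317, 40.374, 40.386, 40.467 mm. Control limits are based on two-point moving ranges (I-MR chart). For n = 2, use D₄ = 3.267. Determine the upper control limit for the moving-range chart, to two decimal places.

Moving ranges: 0.078, 0.189, 0.189, 0.181, 0.360, 0.458, 0.142, 0.051, 0.190, 0.413, 0.167, 0.057, 0.012, 0.081; M̄R̄ = 2.5680 / 14 = 0.1834
UCL_MR = D₄·M̄R̄ = 3.267 × 0.1834 = 0.5993

0.60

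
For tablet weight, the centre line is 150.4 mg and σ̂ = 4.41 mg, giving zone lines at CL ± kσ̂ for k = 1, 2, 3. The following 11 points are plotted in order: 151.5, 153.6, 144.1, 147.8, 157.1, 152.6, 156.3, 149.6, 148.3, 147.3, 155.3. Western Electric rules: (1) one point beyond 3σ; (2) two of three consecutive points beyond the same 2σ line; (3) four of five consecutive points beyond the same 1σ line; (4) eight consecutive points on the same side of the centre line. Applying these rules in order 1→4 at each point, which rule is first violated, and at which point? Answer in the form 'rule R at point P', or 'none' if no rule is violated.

Zone of each point (C = within 1σ̂, B = 1σ̂–2σ̂, A = 2σ̂–3σ̂, * = beyond 3σ̂; sign = side of CL): 1:+C, 2:+C, 3:-B, 4:-C, 5:+B, 6:+C, 7:+B, 8:-C, 9:-C, 10:-C, 11:+B
No rule fires across all 11 points.

none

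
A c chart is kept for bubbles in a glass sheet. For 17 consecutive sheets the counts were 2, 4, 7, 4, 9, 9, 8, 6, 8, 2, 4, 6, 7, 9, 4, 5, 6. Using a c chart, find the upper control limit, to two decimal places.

13.16

c̄ = (2 + 4 + 7 + 4 + 9 + 9 + 8 + 6 + 8 + 2 + 4 + 6 + 7 + 9 + 4 + 5 + 6) / 17 = 100 / 17 = 5.8824
UCL = c̄ + 3√c̄ = 5.8824 + 3 × √5.8824 = 5.8824 + 3 × 2.4254 = 13.1584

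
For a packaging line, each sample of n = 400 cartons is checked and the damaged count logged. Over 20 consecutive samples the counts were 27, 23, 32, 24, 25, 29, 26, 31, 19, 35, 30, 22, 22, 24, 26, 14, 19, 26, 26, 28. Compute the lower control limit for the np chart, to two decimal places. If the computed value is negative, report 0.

p̄ = Σdᵢ / (k·n) = 508 / (20 × 400) = 0.06350
LCL = np̄ − 3·√(np̄(1−p̄)) = 25.4000 − 3 × 4.8772 = 10.7684

10.77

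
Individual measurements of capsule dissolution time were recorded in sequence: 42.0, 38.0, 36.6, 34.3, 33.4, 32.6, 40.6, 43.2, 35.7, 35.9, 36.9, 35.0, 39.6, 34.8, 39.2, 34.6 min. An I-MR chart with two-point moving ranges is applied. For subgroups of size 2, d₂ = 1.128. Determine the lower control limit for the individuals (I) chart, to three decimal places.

28.337

X̄ = (42.0 + 38.0 + 36.6 + 34.3 + 33.4 + 32.6 + 40.6 + 43.2 + 35.7 + 35.9 + 36.9 + 35.0 + 39.6 + 34.8 + 39.2 + 34.6) / 16 = 37.0250
Moving ranges: 4.0, 1.4, 2.3, 0.9, 0.8, 8.0, 2.6, 7.5, 0.2, 1.0, 1.9, 4.6, 4.8, 4.4, 4.6; M̄R̄ = 49.0000 / 15 = 3.2667
LCL = X̄ − 3·M̄R̄/d₂ = 37.0250 − 3 × 3.2667 / 1.128 = 28.3371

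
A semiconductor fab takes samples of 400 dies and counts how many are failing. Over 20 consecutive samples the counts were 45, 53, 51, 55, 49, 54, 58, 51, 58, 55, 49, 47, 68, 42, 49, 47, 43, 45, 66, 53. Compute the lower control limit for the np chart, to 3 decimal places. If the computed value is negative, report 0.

31.738

p̄ = Σdᵢ / (k·n) = 1038 / (20 × 400) = 0.12975
LCL = np̄ − 3·√(np̄(1−p̄)) = 51.9000 − 3 × 6.7206 = 31.7383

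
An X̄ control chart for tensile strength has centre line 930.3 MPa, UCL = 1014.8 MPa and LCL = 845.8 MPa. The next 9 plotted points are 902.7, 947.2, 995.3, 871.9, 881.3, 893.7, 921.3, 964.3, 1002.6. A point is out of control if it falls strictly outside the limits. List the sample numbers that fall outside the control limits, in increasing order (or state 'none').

none

All 9 points lie within [845.8, 1014.8].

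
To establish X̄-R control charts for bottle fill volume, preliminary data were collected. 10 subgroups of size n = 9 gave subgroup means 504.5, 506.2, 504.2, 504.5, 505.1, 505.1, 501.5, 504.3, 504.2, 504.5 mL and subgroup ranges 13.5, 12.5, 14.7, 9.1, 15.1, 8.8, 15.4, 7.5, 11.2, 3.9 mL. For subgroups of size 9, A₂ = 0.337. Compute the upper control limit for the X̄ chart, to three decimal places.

508.174

X̄̄ = (504.5 + 506.2 + 504.2 + 504.5 + 505.1 + 505.1 + 501.5 + 504.3 + 504.2 + 504.5) / 10 = 5044.1000 / 10 = 504.4100
R̄ = (13.5 + 12.5 + 14.7 + 9.1 + 15.1 + 8.8 + 15.4 + 7.5 + 11.2 + 3.9) / 10 = 111.7000 / 10 = 11.1700
UCL = X̄̄ + A₂·R̄ = 504.4100 + 0.337 × 11.1700 = 508.1743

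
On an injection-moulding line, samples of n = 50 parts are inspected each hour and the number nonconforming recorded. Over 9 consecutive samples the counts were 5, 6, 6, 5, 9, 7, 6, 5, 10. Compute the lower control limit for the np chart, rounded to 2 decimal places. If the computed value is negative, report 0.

0.00

p̄ = Σdᵢ / (k·n) = 59 / (9 × 50) = 0.13111
LCL = np̄ − 3·√(np̄(1−p̄)) = 6.5556 − 3 × 2.3866 = -0.6044 → 0 (negative, so LCL = 0)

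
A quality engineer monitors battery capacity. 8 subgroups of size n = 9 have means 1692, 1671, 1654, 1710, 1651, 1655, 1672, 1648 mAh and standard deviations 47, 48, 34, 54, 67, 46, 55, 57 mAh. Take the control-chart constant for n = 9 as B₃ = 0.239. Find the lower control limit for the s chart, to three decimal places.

12.189

s̄ = (47 + 48 + 34 + 54 + 67 + 46 + 55 + 57) / 8 = 51.0000
LCL_s = B₃·s̄ = 0.239 × 51.0000 = 12.1890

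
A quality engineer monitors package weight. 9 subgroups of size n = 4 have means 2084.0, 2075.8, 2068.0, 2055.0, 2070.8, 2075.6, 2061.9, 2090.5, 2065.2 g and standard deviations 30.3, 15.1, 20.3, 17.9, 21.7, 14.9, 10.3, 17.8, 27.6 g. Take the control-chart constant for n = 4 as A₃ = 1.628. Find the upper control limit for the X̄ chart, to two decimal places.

X̄̄ = (2084.0 + 2075.8 + 2068.0 + 2055.0 + 2070.8 + 2075.6 + 2061.9 + 2090.5 + 2065.2) / 9 = 2071.8667
s̄ = (30.3 + 15.1 + 20.3 + 17.9 + 21.7 + 14.9 + 10.3 + 17.8 + 27.6) / 9 = 19.5444
UCL = X̄̄ + A₃·s̄ = 2071.8667 + 1.628 × 19.5444 = 2103.6850

2103.69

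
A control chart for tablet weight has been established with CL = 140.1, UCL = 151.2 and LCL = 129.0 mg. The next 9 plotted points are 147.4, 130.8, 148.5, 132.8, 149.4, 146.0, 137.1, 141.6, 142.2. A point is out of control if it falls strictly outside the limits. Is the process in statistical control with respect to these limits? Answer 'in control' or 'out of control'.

All 9 points lie within [129.0, 151.2].

in control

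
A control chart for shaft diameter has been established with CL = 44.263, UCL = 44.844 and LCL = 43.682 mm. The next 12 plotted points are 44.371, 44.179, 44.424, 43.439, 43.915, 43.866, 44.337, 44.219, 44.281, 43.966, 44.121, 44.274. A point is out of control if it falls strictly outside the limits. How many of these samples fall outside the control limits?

Compare each point to [43.682, 44.844]: sample 4 = 43.439 < LCL.

1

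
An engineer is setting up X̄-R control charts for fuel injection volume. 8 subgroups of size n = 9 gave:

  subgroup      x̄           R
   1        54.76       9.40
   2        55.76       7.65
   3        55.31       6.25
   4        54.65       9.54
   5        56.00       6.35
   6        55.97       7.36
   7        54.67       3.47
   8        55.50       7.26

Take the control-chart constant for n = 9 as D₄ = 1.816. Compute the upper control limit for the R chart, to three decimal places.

13.003

R̄ = (9.40 + 7.65 + 6.25 + 9.54 + 6.35 + 7.36 + 3.47 + 7.26) / 8 = 57.2800 / 8 = 7.1600
UCL_R = D₄·R̄ = 1.816 × 7.1600 = 13.0026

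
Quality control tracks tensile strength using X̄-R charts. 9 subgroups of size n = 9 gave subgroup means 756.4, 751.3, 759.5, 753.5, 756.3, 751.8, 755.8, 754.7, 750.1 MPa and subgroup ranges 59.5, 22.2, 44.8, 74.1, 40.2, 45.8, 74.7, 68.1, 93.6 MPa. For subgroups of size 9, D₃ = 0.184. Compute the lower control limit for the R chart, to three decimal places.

R̄ = (59.5 + 22.2 + 44.8 + 74.1 + 40.2 + 45.8 + 74.7 + 68.1 + 93.6) / 9 = 523.0000 / 9 = 58.1111
LCL_R = D₃·R̄ = 0.184 × 58.1111 = 10.6924

10.692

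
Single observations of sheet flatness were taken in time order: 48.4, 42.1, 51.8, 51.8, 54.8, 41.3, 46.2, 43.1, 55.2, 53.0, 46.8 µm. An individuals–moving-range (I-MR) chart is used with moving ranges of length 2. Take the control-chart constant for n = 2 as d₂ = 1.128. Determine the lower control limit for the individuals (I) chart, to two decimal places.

32.37

X̄ = (48.4 + 42.1 + 51.8 + 51.8 + 54.8 + 41.3 + 46.2 + 43.1 + 55.2 + 53.0 + 46.8) / 11 = 48.5909
Moving ranges: 6.3, 9.7, 0.0, 3.0, 13.5, 4.9, 3.1, 12.1, 2.2, 6.2; M̄R̄ = 61.0000 / 10 = 6.1000
LCL = X̄ − 3·M̄R̄/d₂ = 48.5909 − 3 × 6.1000 / 1.128 = 32.3675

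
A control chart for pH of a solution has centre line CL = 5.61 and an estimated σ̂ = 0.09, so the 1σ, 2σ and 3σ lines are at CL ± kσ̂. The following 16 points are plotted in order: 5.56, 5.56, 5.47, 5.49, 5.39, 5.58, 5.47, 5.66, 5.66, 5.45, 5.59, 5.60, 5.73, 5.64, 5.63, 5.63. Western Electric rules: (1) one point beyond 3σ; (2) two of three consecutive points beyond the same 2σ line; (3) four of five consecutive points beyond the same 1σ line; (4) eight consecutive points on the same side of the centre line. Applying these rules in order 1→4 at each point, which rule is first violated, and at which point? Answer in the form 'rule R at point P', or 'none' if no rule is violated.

rule 3 at point 7

Zone of each point (C = within 1σ̂, B = 1σ̂–2σ̂, A = 2σ̂–3σ̂, * = beyond 3σ̂; sign = side of CL): 1:-C, 2:-C, 3:-B, 4:-B, 5:-A, 6:-C, 7:-B, 8:+C, 9:+C, 10:-B, 11:-C, 12:-C, 13:+B, 14:+C, 15:+C, 16:+C
Rule 3 (four of five consecutive points beyond the same 1σ limit) is satisfied at point 7.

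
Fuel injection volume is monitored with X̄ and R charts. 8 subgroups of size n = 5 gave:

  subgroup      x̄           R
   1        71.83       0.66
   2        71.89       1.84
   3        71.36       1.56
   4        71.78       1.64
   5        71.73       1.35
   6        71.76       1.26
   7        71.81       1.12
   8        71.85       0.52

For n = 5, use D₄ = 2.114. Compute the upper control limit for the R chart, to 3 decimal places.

2.629

R̄ = (0.66 + 1.84 + 1.56 + 1.64 + 1.35 + 1.26 + 1.12 + 0.52) / 8 = 9.9500 / 8 = 1.2438
UCL_R = D₄·R̄ = 2.114 × 1.2438 = 2.6293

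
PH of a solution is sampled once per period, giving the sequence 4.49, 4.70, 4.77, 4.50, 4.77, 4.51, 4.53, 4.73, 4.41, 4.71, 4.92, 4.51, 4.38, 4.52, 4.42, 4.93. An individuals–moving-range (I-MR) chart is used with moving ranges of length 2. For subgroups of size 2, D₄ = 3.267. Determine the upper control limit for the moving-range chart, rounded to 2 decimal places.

Moving ranges: 0.21, 0.07, 0.27, 0.27, 0.26, 0.02, 0.20, 0.32, 0.30, 0.21, 0.41, 0.13, 0.14, 0.10, 0.51; M̄R̄ = 3.4200 / 15 = 0.2280
UCL_MR = D₄·M̄R̄ = 3.267 × 0.2280 = 0.7449

0.74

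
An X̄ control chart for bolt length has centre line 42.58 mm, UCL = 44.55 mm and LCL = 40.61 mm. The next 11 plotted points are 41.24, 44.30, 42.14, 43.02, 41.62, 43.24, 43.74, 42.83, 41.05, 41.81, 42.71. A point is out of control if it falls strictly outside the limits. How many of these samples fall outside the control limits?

All 11 points lie within [40.61, 44.55].

0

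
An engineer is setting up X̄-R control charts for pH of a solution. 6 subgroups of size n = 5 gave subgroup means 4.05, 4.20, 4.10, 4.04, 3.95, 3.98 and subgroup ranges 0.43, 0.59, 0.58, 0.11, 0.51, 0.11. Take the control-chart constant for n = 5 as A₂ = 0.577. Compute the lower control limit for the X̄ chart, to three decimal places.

X̄̄ = (4.05 + 4.20 + 4.10 + 4.04 + 3.95 + 3.98) / 6 = 24.3200 / 6 = 4.0533
R̄ = (0.43 + 0.59 + 0.58 + 0.11 + 0.51 + 0.11) / 6 = 2.3300 / 6 = 0.3883
LCL = X̄̄ − A₂·R̄ = 4.0533 − 0.577 × 0.3883 = 3.8293

3.829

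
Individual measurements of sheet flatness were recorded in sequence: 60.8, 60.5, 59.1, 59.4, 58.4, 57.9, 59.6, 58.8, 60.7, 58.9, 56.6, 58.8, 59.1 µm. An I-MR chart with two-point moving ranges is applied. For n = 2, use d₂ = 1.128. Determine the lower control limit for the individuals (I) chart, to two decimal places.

55.91

X̄ = (60.8 + 60.5 + 59.1 + 59.4 + 58.4 + 57.9 + 59.6 + 58.8 + 60.7 + 58.9 + 56.6 + 58.8 + 59.1) / 13 = 59.1231
Moving ranges: 0.3, 1.4, 0.3, 1.0, 0.5, 1.7, 0.8, 1.9, 1.8, 2.3, 2.2, 0.3; M̄R̄ = 14.5000 / 12 = 1.2083
LCL = X̄ − 3·M̄R̄/d₂ = 59.1231 − 3 × 1.2083 / 1.128 = 55.9094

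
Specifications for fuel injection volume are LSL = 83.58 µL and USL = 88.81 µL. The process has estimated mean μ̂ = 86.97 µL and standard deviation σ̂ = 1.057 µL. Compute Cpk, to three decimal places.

0.580

Cpu = (USL − μ̂) / (3σ̂) = (88.81 − 86.97) / (3 × 1.057) = 0.5803; Cpl = (μ̂ − LSL) / (3σ̂) = (86.97 − 83.58) / (3 × 1.057) = 1.0691; Cpk = min(Cpu, Cpl) = 0.5803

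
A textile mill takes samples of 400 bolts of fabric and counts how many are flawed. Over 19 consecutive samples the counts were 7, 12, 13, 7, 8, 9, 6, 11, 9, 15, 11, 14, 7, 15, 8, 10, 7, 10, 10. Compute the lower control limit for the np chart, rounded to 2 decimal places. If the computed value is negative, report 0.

0.60

p̄ = Σdᵢ / (k·n) = 189 / (19 × 400) = 0.02487
LCL = np̄ − 3·√(np̄(1−p̄)) = 9.9474 − 3 × 3.1145 = 0.6039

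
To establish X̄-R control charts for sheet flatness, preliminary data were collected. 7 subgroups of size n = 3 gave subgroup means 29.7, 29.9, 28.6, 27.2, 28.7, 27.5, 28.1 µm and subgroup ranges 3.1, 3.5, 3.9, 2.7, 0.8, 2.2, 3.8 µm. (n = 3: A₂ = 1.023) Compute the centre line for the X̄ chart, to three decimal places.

X̄̄ = (29.7 + 29.9 + 28.6 + 27.2 + 28.7 + 27.5 + 28.1) / 7 = 199.7000 / 7 = 28.5286
CL = X̄̄ = 28.5286

28.529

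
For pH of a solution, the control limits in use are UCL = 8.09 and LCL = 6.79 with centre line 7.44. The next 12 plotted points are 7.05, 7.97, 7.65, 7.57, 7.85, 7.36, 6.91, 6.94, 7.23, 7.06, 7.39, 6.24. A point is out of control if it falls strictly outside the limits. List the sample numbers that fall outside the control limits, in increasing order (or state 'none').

Compare each point to [6.79, 8.09]: sample 12 = 6.24 < LCL.

12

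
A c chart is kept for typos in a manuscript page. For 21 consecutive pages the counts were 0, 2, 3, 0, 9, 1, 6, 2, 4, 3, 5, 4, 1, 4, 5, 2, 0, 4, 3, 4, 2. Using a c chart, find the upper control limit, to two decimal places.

c̄ = (0 + 2 + 3 + 0 + 9 + 1 + 6 + 2 + 4 + 3 + 5 + 4 + 1 + 4 + 5 + 2 + 0 + 4 + 3 + 4 + 2) / 21 = 64 / 21 = 3.0476
UCL = c̄ + 3√c̄ = 3.0476 + 3 × √3.0476 = 3.0476 + 3 × 1.7457 = 8.2848

8.28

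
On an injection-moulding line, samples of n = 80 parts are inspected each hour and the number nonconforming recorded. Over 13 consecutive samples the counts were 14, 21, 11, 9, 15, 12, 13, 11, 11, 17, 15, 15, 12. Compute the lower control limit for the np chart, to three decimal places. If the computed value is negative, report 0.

p̄ = Σdᵢ / (k·n) = 176 / (13 × 80) = 0.16923
LCL = np̄ − 3·√(np̄(1−p̄)) = 13.5385 − 3 × 3.3537 = 3.4773

3.477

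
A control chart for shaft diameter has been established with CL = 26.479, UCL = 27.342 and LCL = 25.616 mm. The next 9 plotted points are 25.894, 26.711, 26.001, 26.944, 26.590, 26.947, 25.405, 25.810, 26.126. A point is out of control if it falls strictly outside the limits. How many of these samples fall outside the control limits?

Compare each point to [25.616, 27.342]: sample 7 = 25.405 < LCL.

1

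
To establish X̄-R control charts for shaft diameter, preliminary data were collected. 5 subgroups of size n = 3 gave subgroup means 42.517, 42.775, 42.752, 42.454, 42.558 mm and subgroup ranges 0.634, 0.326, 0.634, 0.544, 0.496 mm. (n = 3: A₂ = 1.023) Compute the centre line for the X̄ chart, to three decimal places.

X̄̄ = (42.517 + 42.775 + 42.752 + 42.454 + 42.558) / 5 = 213.0560 / 5 = 42.6112
CL = X̄̄ = 42.6112

42.611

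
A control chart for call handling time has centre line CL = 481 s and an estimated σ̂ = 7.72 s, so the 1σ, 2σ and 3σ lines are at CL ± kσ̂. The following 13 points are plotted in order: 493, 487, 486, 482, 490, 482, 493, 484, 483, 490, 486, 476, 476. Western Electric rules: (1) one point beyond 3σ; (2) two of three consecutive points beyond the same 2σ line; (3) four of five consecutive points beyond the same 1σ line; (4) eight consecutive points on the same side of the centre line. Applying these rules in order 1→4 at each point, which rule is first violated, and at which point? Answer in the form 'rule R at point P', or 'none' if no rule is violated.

Zone of each point (C = within 1σ̂, B = 1σ̂–2σ̂, A = 2σ̂–3σ̂, * = beyond 3σ̂; sign = side of CL): 1:+B, 2:+C, 3:+C, 4:+C, 5:+B, 6:+C, 7:+B, 8:+C, 9:+C, 10:+B, 11:+C, 12:-C, 13:-C
Rule 4 (eight consecutive points on the same side of the centre line) is satisfied at point 8.

rule 4 at point 8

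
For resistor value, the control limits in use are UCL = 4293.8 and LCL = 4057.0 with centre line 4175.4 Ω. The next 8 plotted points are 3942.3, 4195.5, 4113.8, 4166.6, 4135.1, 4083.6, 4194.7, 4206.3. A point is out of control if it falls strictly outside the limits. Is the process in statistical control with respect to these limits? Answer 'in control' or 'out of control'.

Compare each point to [4057.0, 4293.8]: sample 1 = 3942.3 < LCL.

out of control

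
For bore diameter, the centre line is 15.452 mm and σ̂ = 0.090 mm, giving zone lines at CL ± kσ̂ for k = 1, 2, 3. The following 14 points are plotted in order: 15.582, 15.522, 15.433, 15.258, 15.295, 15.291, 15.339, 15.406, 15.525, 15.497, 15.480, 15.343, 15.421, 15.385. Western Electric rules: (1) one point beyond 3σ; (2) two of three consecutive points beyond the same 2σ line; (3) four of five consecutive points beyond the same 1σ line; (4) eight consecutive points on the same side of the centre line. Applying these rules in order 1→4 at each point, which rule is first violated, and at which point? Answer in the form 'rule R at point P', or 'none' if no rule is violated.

rule 3 at point 7

Zone of each point (C = within 1σ̂, B = 1σ̂–2σ̂, A = 2σ̂–3σ̂, * = beyond 3σ̂; sign = side of CL): 1:+B, 2:+C, 3:-C, 4:-A, 5:-B, 6:-B, 7:-B, 8:-C, 9:+C, 10:+C, 11:+C, 12:-B, 13:-C, 14:-C
Rule 3 (four of five consecutive points beyond the same 1σ limit) is satisfied at point 7.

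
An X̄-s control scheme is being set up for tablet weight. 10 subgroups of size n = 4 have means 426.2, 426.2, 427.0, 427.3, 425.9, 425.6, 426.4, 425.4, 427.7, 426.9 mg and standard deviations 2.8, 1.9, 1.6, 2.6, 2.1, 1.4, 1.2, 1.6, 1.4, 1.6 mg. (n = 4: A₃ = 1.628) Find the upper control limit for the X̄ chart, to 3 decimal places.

X̄̄ = (426.2 + 426.2 + 427.0 + 427.3 + 425.9 + 425.6 + 426.4 + 425.4 + 427.7 + 426.9) / 10 = 426.4600
s̄ = (2.8 + 1.9 + 1.6 + 2.6 + 2.1 + 1.4 + 1.2 + 1.6 + 1.4 + 1.6) / 10 = 1.8200
UCL = X̄̄ + A₃·s̄ = 426.4600 + 1.628 × 1.8200 = 429.4230

429.423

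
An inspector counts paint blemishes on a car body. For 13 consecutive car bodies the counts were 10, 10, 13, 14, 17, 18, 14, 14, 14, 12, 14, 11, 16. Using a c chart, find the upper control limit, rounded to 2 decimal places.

c̄ = (10 + 10 + 13 + 14 + 17 + 18 + 14 + 14 + 14 + 12 + 14 + 11 + 16) / 13 = 177 / 13 = 13.6154
UCL = c̄ + 3√c̄ = 13.6154 + 3 × √13.6154 = 13.6154 + 3 × 3.6899 = 24.6851

24.69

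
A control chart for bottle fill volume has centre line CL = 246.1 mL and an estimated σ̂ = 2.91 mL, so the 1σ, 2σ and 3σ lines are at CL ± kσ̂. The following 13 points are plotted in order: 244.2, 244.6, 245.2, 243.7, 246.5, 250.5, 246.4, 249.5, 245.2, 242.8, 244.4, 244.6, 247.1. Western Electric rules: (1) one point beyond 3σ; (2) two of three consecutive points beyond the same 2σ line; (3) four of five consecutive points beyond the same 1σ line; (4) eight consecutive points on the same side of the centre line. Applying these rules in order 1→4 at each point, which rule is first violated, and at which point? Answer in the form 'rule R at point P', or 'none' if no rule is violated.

Zone of each point (C = within 1σ̂, B = 1σ̂–2σ̂, A = 2σ̂–3σ̂, * = beyond 3σ̂; sign = side of CL): 1:-C, 2:-C, 3:-C, 4:-C, 5:+C, 6:+B, 7:+C, 8:+B, 9:-C, 10:-B, 11:-C, 12:-C, 13:+C
No rule fires across all 13 points.

none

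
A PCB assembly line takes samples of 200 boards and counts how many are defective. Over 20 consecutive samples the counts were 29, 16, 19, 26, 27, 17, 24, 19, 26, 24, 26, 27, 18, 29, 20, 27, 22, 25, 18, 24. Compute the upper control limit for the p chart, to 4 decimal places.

p̄ = Σdᵢ / (k·n) = 463 / (20 × 200) = 0.11575
UCL = p̄ + 3·√(p̄(1−p̄)/n) = 0.11575 + 3 × √(0.11575×0.88425/200) = 0.11575 + 3 × 0.02262 = 0.18362

0.1836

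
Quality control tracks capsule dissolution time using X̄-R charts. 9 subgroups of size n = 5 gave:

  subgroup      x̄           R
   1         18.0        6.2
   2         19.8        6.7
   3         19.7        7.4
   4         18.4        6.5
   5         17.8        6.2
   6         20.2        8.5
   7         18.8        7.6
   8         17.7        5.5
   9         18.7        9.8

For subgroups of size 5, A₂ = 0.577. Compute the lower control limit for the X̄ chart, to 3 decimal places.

X̄̄ = (18.0 + 19.8 + 19.7 + 18.4 + 17.8 + 20.2 + 18.8 + 17.7 + 18.7) / 9 = 169.1000 / 9 = 18.7889
R̄ = (6.2 + 6.7 + 7.4 + 6.5 + 6.2 + 8.5 + 7.6 + 5.5 + 9.8) / 9 = 64.4000 / 9 = 7.1556
LCL = X̄̄ − A₂·R̄ = 18.7889 − 0.577 × 7.1556 = 14.6601

14.660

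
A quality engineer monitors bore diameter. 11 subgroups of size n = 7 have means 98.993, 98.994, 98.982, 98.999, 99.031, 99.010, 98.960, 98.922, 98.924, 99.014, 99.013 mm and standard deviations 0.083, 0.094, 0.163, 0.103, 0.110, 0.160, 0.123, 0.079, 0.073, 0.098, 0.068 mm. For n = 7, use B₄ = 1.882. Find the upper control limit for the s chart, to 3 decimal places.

0.197

s̄ = (0.083 + 0.094 + 0.163 + 0.103 + 0.110 + 0.160 + 0.123 + 0.079 + 0.073 + 0.098 + 0.068) / 11 = 0.1049
UCL_s = B₄·s̄ = 1.882 × 0.1049 = 0.1974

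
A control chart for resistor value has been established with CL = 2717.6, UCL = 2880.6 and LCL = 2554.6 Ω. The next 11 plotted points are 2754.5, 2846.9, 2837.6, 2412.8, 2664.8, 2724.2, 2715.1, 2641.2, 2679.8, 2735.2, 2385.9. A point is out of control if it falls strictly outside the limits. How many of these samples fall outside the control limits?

Compare each point to [2554.6, 2880.6]: sample 4 = 2412.8 < LCL; sample 11 = 2385.9 < LCL.

2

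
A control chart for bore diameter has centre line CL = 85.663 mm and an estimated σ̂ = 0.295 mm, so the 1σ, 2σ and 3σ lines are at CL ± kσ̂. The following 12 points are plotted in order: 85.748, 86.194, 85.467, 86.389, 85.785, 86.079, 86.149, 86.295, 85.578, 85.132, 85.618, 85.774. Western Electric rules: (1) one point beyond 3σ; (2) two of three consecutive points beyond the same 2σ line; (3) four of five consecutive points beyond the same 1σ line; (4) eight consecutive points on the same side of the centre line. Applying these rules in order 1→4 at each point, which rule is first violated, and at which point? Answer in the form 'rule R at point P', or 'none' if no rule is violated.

Zone of each point (C = within 1σ̂, B = 1σ̂–2σ̂, A = 2σ̂–3σ̂, * = beyond 3σ̂; sign = side of CL): 1:+C, 2:+B, 3:-C, 4:+A, 5:+C, 6:+B, 7:+B, 8:+A, 9:-C, 10:-B, 11:-C, 12:+C
Rule 3 (four of five consecutive points beyond the same 1σ limit) is satisfied at point 8.

rule 3 at point 8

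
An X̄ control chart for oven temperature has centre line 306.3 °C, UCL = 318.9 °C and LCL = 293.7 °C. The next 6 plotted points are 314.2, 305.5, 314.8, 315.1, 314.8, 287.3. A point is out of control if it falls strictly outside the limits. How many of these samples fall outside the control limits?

Compare each point to [293.7, 318.9]: sample 6 = 287.3 < LCL.

1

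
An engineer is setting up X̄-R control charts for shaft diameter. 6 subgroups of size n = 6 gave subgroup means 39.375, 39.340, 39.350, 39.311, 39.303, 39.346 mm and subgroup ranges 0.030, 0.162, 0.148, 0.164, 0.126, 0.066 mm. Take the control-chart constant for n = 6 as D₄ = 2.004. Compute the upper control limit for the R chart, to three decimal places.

R̄ = (0.030 + 0.162 + 0.148 + 0.164 + 0.126 + 0.066) / 6 = 0.6960 / 6 = 0.1160
UCL_R = D₄·R̄ = 2.004 × 0.1160 = 0.2325

0.232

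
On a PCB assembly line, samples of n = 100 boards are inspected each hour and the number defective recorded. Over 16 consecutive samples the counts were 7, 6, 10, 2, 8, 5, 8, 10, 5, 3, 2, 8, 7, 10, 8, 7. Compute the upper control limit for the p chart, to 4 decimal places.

p̄ = Σdᵢ / (k·n) = 106 / (16 × 100) = 0.06625
UCL = p̄ + 3·√(p̄(1−p̄)/n) = 0.06625 + 3 × √(0.06625×0.93375/100) = 0.06625 + 3 × 0.02487 = 0.14087

0.1409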